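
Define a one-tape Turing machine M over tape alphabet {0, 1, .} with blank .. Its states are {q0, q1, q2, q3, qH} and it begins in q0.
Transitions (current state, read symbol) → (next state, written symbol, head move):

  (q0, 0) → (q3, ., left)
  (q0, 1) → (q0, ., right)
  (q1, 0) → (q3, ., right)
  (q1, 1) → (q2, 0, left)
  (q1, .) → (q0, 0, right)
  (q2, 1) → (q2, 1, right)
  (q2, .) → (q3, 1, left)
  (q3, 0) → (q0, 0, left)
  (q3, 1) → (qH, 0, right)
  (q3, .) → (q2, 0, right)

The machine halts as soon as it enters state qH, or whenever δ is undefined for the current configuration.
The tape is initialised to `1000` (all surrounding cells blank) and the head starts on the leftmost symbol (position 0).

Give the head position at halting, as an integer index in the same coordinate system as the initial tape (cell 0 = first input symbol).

state=q0 head=0 tape=.[1]000   (q0,1)→(q0,.,right)
state=q0 head=1 tape=..[0]00   (q0,0)→(q3,.,left)
state=q3 head=0 tape=.[.].00   (q3,.)→(q2,0,right)
state=q2 head=1 tape=.0[.]00   (q2,.)→(q3,1,left)
state=q3 head=0 tape=.[0]100   (q3,0)→(q0,0,left)
state=q0 head=-1 tape=[.]0100
At halt the head is at cell -1.

-1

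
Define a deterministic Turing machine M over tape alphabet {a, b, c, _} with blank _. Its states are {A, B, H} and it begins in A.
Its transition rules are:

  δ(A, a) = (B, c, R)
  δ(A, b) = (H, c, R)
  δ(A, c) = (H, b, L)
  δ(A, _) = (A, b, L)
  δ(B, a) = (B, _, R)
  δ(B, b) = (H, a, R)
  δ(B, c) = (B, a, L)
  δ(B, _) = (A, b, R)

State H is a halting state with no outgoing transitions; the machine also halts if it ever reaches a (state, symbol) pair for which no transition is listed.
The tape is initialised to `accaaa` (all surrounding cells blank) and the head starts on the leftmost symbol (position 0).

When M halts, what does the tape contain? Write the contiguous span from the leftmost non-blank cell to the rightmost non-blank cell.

A | _[a]ccaaa__   read a → write c, move R, go to B
B | _c[c]caaa__   read c → write a, move L, go to B
B | _[c]acaaa__   read c → write a, move L, go to B
B | [_]aacaaa__   read _ → write b, move R, go to A
A | b[a]acaaa__   read a → write c, move R, go to B
B | bc[a]caaa__   read a → write _, move R, go to B
B | bc_[c]aaa__   read c → write a, move L, go to B
B | bc[_]aaaa__   read _ → write b, move R, go to A
A | bcb[a]aaa__   read a → write c, move R, go to B
B | bcbc[a]aa__   read a → write _, move R, go to B
B | bcbc_[a]a__   read a → write _, move R, go to B
B | bcbc__[a]__   read a → write _, move R, go to B
B | bcbc___[_]_   read _ → write b, move R, go to A
A | bcbc___b[_]   read _ → write b, move L, go to A
A | bcbc___[b]b   read b → write c, move R, go to H
H | bcbc___c[b]
The non-blank tape span at halt is bcbc___cb.

bcbc___cb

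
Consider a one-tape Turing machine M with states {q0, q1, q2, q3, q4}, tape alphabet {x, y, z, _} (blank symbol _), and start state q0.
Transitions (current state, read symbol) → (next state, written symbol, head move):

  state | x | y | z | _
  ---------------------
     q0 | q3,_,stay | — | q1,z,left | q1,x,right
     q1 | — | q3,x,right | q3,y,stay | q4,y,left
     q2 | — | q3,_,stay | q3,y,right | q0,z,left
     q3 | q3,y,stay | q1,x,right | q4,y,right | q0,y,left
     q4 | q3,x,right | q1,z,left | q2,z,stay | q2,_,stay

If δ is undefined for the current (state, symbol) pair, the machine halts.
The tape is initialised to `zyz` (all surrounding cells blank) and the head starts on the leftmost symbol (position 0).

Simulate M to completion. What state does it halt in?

q0 | ___[z]yz_   read z → write z, move left, go to q1
q1 | __[_]zyz_   read _ → write y, move left, go to q4
q4 | _[_]yzyz_   read _ → write _, move stay, go to q2
q2 | _[_]yzyz_   read _ → write z, move left, go to q0
q0 | [_]zyzyz_   read _ → write x, move right, go to q1
q1 | x[z]yzyz_   read z → write y, move stay, go to q3
q3 | x[y]yzyz_   read y → write x, move right, go to q1
q1 | xx[y]zyz_   read y → write x, move right, go to q3
q3 | xxx[z]yz_   read z → write y, move right, go to q4
q4 | xxxy[y]z_   read y → write z, move left, go to q1
q1 | xxx[y]zz_   read y → write x, move right, go to q3
q3 | xxxx[z]z_   read z → write y, move right, go to q4
q4 | xxxxy[z]_   read z → write z, move stay, go to q2
q2 | xxxxy[z]_   read z → write y, move right, go to q3
q3 | xxxxyy[_]   read _ → write y, move left, go to q0
q0 | xxxxy[y]y
No transition is defined for (q0, y); M halts in state q0.

q0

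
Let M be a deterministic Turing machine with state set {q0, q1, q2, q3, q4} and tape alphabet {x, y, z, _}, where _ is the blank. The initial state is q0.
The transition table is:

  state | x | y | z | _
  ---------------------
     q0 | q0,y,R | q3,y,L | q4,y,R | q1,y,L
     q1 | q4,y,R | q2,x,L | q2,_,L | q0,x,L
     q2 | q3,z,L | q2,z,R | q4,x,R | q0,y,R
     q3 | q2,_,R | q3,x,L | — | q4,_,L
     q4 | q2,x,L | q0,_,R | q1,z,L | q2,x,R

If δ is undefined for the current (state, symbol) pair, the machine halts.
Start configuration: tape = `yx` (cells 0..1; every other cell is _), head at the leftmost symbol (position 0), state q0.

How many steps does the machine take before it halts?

state=q0 head=0 tape=____[y]x_   (q0,y)→(q3,y,L)
state=q3 head=-1 tape=___[_]yx_   (q3,_)→(q4,_,L)
state=q4 head=-2 tape=__[_]_yx_   (q4,_)→(q2,x,R)
state=q2 head=-1 tape=__x[_]yx_   (q2,_)→(q0,y,R)
state=q0 head=0 tape=__xy[y]x_   (q0,y)→(q3,y,L)
state=q3 head=-1 tape=__x[y]yx_   (q3,y)→(q3,x,L)
state=q3 head=-2 tape=__[x]xyx_   (q3,x)→(q2,_,R)
state=q2 head=-1 tape=___[x]yx_   (q2,x)→(q3,z,L)
state=q3 head=-2 tape=__[_]zyx_   (q3,_)→(q4,_,L)
state=q4 head=-3 tape=_[_]_zyx_   (q4,_)→(q2,x,R)
state=q2 head=-2 tape=_x[_]zyx_   (q2,_)→(q0,y,R)
state=q0 head=-1 tape=_xy[z]yx_   (q0,z)→(q4,y,R)
state=q4 head=0 tape=_xyy[y]x_   (q4,y)→(q0,_,R)
state=q0 head=1 tape=_xyy_[x]_   (q0,x)→(q0,y,R)
state=q0 head=2 tape=_xyy_y[_]   (q0,_)→(q1,y,L)
state=q1 head=1 tape=_xyy_[y]y   (q1,y)→(q2,x,L)
state=q2 head=0 tape=_xyy[_]xy   (q2,_)→(q0,y,R)
state=q0 head=1 tape=_xyyy[x]y   (q0,x)→(q0,y,R)
state=q0 head=2 tape=_xyyyy[y]   (q0,y)→(q3,y,L)
state=q3 head=1 tape=_xyyy[y]y   (q3,y)→(q3,x,L)
state=q3 head=0 tape=_xyy[y]xy   (q3,y)→(q3,x,L)
state=q3 head=-1 tape=_xy[y]xxy   (q3,y)→(q3,x,L)
state=q3 head=-2 tape=_x[y]xxxy   (q3,y)→(q3,x,L)
state=q3 head=-3 tape=_[x]xxxxy   (q3,x)→(q2,_,R)
state=q2 head=-2 tape=__[x]xxxy   (q2,x)→(q3,z,L)
state=q3 head=-3 tape=_[_]zxxxy   (q3,_)→(q4,_,L)
state=q4 head=-4 tape=[_]_zxxxy   (q4,_)→(q2,x,R)
state=q2 head=-3 tape=x[_]zxxxy   (q2,_)→(q0,y,R)
state=q0 head=-2 tape=xy[z]xxxy   (q0,z)→(q4,y,R)
state=q4 head=-1 tape=xyy[x]xxy   (q4,x)→(q2,x,L)
state=q2 head=-2 tape=xy[y]xxxy   (q2,y)→(q2,z,R)
state=q2 head=-1 tape=xyz[x]xxy   (q2,x)→(q3,z,L)
state=q3 head=-2 tape=xy[z]zxxy
M halts after 32 transitions.

32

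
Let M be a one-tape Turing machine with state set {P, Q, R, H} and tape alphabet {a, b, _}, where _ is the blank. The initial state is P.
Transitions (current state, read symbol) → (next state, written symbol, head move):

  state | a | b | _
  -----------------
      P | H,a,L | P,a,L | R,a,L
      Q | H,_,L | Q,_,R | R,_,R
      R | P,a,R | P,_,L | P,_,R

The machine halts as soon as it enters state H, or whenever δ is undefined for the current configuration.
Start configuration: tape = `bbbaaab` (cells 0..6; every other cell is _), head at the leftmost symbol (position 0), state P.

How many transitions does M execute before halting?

4

P | __[b]bbaaab   read b → write a, move L, go to P
P | _[_]abbaaab   read _ → write a, move L, go to R
R | [_]aabbaaab   read _ → write _, move R, go to P
P | _[a]abbaaab   read a → write a, move L, go to H
H | [_]aabbaaab
M halts after 4 transitions.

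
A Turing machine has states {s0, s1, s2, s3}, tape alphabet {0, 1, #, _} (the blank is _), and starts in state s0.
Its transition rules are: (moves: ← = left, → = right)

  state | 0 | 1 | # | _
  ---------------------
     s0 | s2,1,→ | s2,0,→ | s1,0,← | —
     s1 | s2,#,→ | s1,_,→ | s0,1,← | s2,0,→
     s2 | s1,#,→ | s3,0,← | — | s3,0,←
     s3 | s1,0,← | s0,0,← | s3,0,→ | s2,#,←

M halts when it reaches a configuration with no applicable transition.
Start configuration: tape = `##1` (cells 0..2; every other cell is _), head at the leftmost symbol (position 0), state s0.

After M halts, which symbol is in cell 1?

_

s0 | _[#]#1_____   read # → write 0, move ←, go to s1
s1 | [_]0#1_____   read _ → write 0, move →, go to s2
s2 | 0[0]#1_____   read 0 → write #, move →, go to s1
s1 | 0#[#]1_____   read # → write 1, move ←, go to s0
s0 | 0[#]11_____   read # → write 0, move ←, go to s1
s1 | [0]011_____   read 0 → write #, move →, go to s2
s2 | #[0]11_____   read 0 → write #, move →, go to s1
s1 | ##[1]1_____   read 1 → write _, move →, go to s1
s1 | ##_[1]_____   read 1 → write _, move →, go to s1
s1 | ##__[_]____   read _ → write 0, move →, go to s2
s2 | ##__0[_]___   read _ → write 0, move ←, go to s3
s3 | ##__[0]0___   read 0 → write 0, move ←, go to s1
s1 | ##_[_]00___   read _ → write 0, move →, go to s2
s2 | ##_0[0]0___   read 0 → write #, move →, go to s1
s1 | ##_0#[0]___   read 0 → write #, move →, go to s2
s2 | ##_0##[_]__   read _ → write 0, move ←, go to s3
s3 | ##_0#[#]0__   read # → write 0, move →, go to s3
s3 | ##_0#0[0]__   read 0 → write 0, move ←, go to s1
s1 | ##_0#[0]0__   read 0 → write #, move →, go to s2
s2 | ##_0##[0]__   read 0 → write #, move →, go to s1
s1 | ##_0###[_]_   read _ → write 0, move →, go to s2
s2 | ##_0###0[_]   read _ → write 0, move ←, go to s3
s3 | ##_0###[0]0   read 0 → write 0, move ←, go to s1
s1 | ##_0##[#]00   read # → write 1, move ←, go to s0
s0 | ##_0#[#]100   read # → write 0, move ←, go to s1
s1 | ##_0[#]0100   read # → write 1, move ←, go to s0
s0 | ##_[0]10100   read 0 → write 1, move →, go to s2
s2 | ##_1[1]0100   read 1 → write 0, move ←, go to s3
s3 | ##_[1]00100   read 1 → write 0, move ←, go to s0
s0 | ##[_]000100
Cell 1 holds _ when M halts.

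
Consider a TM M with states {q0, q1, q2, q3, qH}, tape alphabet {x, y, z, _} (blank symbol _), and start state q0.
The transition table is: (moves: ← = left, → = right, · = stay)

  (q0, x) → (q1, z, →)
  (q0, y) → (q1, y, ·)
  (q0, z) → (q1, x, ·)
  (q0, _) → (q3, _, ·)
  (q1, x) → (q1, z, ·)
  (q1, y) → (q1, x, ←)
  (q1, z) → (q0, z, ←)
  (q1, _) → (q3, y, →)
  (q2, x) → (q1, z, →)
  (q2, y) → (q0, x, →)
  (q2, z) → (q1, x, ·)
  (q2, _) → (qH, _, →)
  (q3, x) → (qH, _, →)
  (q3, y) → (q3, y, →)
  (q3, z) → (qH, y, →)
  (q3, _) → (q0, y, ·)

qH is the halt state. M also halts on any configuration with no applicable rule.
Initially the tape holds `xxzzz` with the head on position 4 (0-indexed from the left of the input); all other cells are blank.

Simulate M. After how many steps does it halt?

state=q0 head=4 tape=__xxzz[z]   (q0,z)→(q1,x,·)
state=q1 head=4 tape=__xxzz[x]   (q1,x)→(q1,z,·)
state=q1 head=4 tape=__xxzz[z]   (q1,z)→(q0,z,←)
state=q0 head=3 tape=__xxz[z]z   (q0,z)→(q1,x,·)
state=q1 head=3 tape=__xxz[x]z   (q1,x)→(q1,z,·)
state=q1 head=3 tape=__xxz[z]z   (q1,z)→(q0,z,←)
state=q0 head=2 tape=__xx[z]zz   (q0,z)→(q1,x,·)
state=q1 head=2 tape=__xx[x]zz   (q1,x)→(q1,z,·)
state=q1 head=2 tape=__xx[z]zz   (q1,z)→(q0,z,←)
state=q0 head=1 tape=__x[x]zzz   (q0,x)→(q1,z,→)
state=q1 head=2 tape=__xz[z]zz   (q1,z)→(q0,z,←)
state=q0 head=1 tape=__x[z]zzz   (q0,z)→(q1,x,·)
state=q1 head=1 tape=__x[x]zzz   (q1,x)→(q1,z,·)
state=q1 head=1 tape=__x[z]zzz   (q1,z)→(q0,z,←)
state=q0 head=0 tape=__[x]zzzz   (q0,x)→(q1,z,→)
state=q1 head=1 tape=__z[z]zzz   (q1,z)→(q0,z,←)
state=q0 head=0 tape=__[z]zzzz   (q0,z)→(q1,x,·)
state=q1 head=0 tape=__[x]zzzz   (q1,x)→(q1,z,·)
state=q1 head=0 tape=__[z]zzzz   (q1,z)→(q0,z,←)
state=q0 head=-1 tape=_[_]zzzzz   (q0,_)→(q3,_,·)
state=q3 head=-1 tape=_[_]zzzzz   (q3,_)→(q0,y,·)
state=q0 head=-1 tape=_[y]zzzzz   (q0,y)→(q1,y,·)
state=q1 head=-1 tape=_[y]zzzzz   (q1,y)→(q1,x,←)
state=q1 head=-2 tape=[_]xzzzzz   (q1,_)→(q3,y,→)
state=q3 head=-1 tape=y[x]zzzzz   (q3,x)→(qH,_,→)
state=qH head=0 tape=y_[z]zzzz
M halts after 25 transitions.

25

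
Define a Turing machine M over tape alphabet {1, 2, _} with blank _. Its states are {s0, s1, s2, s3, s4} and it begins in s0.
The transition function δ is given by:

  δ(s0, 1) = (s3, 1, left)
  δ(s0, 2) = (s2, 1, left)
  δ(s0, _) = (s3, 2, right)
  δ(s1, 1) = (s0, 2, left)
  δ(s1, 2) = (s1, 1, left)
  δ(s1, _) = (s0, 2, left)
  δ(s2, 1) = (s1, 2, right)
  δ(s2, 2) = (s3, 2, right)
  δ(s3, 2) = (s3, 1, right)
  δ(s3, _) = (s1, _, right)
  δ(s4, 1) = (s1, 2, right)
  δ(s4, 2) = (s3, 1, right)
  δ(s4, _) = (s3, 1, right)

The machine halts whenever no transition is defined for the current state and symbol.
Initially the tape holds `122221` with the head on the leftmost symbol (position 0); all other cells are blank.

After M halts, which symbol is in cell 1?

s0 | _[1]22221   read 1 → write 1, move left, go to s3
s3 | [_]122221   read _ → write _, move right, go to s1
s1 | _[1]22221   read 1 → write 2, move left, go to s0
s0 | [_]222221   read _ → write 2, move right, go to s3
s3 | 2[2]22221   read 2 → write 1, move right, go to s3
s3 | 21[2]2221   read 2 → write 1, move right, go to s3
s3 | 211[2]221   read 2 → write 1, move right, go to s3
s3 | 2111[2]21   read 2 → write 1, move right, go to s3
s3 | 21111[2]1   read 2 → write 1, move right, go to s3
s3 | 211111[1]
Cell 1 holds 1 when M halts.

1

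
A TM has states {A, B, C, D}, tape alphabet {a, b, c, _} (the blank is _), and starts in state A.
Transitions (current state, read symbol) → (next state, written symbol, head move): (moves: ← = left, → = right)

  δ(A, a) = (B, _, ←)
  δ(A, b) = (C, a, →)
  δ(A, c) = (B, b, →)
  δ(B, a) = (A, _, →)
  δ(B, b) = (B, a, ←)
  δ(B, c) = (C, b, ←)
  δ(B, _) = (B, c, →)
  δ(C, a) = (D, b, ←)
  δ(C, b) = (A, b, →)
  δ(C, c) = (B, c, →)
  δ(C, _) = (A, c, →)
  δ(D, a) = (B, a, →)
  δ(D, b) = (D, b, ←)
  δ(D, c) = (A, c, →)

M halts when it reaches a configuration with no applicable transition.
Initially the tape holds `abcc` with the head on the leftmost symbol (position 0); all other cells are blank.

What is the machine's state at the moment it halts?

state=A head=0 tape=__[a]bcc__   (A,a)→(B,_,←)
state=B head=-1 tape=_[_]_bcc__   (B,_)→(B,c,→)
state=B head=0 tape=_c[_]bcc__   (B,_)→(B,c,→)
state=B head=1 tape=_cc[b]cc__   (B,b)→(B,a,←)
state=B head=0 tape=_c[c]acc__   (B,c)→(C,b,←)
state=C head=-1 tape=_[c]bacc__   (C,c)→(B,c,→)
state=B head=0 tape=_c[b]acc__   (B,b)→(B,a,←)
state=B head=-1 tape=_[c]aacc__   (B,c)→(C,b,←)
state=C head=-2 tape=[_]baacc__   (C,_)→(A,c,→)
state=A head=-1 tape=c[b]aacc__   (A,b)→(C,a,→)
state=C head=0 tape=ca[a]acc__   (C,a)→(D,b,←)
state=D head=-1 tape=c[a]bacc__   (D,a)→(B,a,→)
state=B head=0 tape=ca[b]acc__   (B,b)→(B,a,←)
state=B head=-1 tape=c[a]aacc__   (B,a)→(A,_,→)
state=A head=0 tape=c_[a]acc__   (A,a)→(B,_,←)
state=B head=-1 tape=c[_]_acc__   (B,_)→(B,c,→)
state=B head=0 tape=cc[_]acc__   (B,_)→(B,c,→)
state=B head=1 tape=ccc[a]cc__   (B,a)→(A,_,→)
state=A head=2 tape=ccc_[c]c__   (A,c)→(B,b,→)
state=B head=3 tape=ccc_b[c]__   (B,c)→(C,b,←)
state=C head=2 tape=ccc_[b]b__   (C,b)→(A,b,→)
state=A head=3 tape=ccc_b[b]__   (A,b)→(C,a,→)
state=C head=4 tape=ccc_ba[_]_   (C,_)→(A,c,→)
state=A head=5 tape=ccc_bac[_]
No transition is defined for (A, _); M halts in state A.

A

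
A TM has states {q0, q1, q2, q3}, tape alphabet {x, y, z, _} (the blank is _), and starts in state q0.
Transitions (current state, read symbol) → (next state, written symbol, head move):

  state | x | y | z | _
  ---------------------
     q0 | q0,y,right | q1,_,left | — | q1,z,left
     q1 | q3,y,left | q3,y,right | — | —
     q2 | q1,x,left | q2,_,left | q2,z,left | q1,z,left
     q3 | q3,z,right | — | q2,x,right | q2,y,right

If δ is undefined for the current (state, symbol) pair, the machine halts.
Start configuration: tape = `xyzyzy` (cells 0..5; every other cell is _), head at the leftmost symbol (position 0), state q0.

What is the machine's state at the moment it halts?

q1

q0 | __[x]yzyzy   read x → write y, move right, go to q0
q0 | __y[y]zyzy   read y → write _, move left, go to q1
q1 | __[y]_zyzy   read y → write y, move right, go to q3
q3 | __y[_]zyzy   read _ → write y, move right, go to q2
q2 | __yy[z]yzy   read z → write z, move left, go to q2
q2 | __y[y]zyzy   read y → write _, move left, go to q2
q2 | __[y]_zyzy   read y → write _, move left, go to q2
q2 | _[_]__zyzy   read _ → write z, move left, go to q1
q1 | [_]z__zyzy
No transition is defined for (q1, _); M halts in state q1.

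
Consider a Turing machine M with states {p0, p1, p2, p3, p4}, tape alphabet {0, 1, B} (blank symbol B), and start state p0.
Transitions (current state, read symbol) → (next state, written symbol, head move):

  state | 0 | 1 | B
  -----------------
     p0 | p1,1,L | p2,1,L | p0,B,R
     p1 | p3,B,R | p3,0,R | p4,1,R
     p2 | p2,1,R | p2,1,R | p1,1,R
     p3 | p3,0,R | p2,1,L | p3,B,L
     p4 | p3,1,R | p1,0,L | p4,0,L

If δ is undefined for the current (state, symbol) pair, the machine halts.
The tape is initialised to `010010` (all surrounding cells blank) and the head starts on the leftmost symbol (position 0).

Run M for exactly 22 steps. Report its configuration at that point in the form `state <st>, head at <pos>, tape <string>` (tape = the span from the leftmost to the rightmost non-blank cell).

state p3, head at 8, tape 0111111000

p0 | B[0]10010BBBB   read 0 → write 1, move L, go to p1
p1 | [B]110010BBBB   read B → write 1, move R, go to p4
p4 | 1[1]10010BBBB   read 1 → write 0, move L, go to p1
p1 | [1]010010BBBB   read 1 → write 0, move R, go to p3
p3 | 0[0]10010BBBB   read 0 → write 0, move R, go to p3
p3 | 00[1]0010BBBB   read 1 → write 1, move L, go to p2
p2 | 0[0]10010BBBB   read 0 → write 1, move R, go to p2
p2 | 01[1]0010BBBB   read 1 → write 1, move R, go to p2
p2 | 011[0]010BBBB   read 0 → write 1, move R, go to p2
p2 | 0111[0]10BBBB   read 0 → write 1, move R, go to p2
p2 | 01111[1]0BBBB   read 1 → write 1, move R, go to p2
p2 | 011111[0]BBBB   read 0 → write 1, move R, go to p2
p2 | 0111111[B]BBB   read B → write 1, move R, go to p1
p1 | 01111111[B]BB   read B → write 1, move R, go to p4
p4 | 011111111[B]B   read B → write 0, move L, go to p4
p4 | 01111111[1]0B   read 1 → write 0, move L, go to p1
p1 | 0111111[1]00B   read 1 → write 0, move R, go to p3
p3 | 01111110[0]0B   read 0 → write 0, move R, go to p3
p3 | 011111100[0]B   read 0 → write 0, move R, go to p3
p3 | 0111111000[B]   read B → write B, move L, go to p3
p3 | 011111100[0]B   read 0 → write 0, move R, go to p3
p3 | 0111111000[B]   read B → write B, move L, go to p3
p3 | 011111100[0]B
After 22 steps: state p3, head at 8, tape 0111111000.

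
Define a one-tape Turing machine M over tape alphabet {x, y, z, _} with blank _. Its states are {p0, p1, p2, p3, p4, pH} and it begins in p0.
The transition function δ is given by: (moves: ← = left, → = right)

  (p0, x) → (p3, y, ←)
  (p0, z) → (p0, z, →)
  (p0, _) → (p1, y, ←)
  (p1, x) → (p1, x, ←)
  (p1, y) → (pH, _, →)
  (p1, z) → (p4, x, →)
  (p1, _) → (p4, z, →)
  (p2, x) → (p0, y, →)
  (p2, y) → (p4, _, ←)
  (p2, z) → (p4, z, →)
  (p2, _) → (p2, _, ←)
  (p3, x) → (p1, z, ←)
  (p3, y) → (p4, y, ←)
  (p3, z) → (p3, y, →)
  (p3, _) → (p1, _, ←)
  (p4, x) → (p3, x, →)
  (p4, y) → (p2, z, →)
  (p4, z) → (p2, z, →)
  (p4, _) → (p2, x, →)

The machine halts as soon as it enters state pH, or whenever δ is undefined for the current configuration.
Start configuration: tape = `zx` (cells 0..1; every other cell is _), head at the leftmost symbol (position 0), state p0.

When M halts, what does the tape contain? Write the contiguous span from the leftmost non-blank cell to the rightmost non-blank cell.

z_y

p0 | [z]x_   read z → write z, move →, go to p0
p0 | z[x]_   read x → write y, move ←, go to p3
p3 | [z]y_   read z → write y, move →, go to p3
p3 | y[y]_   read y → write y, move ←, go to p4
p4 | [y]y_   read y → write z, move →, go to p2
p2 | z[y]_   read y → write _, move ←, go to p4
p4 | [z]__   read z → write z, move →, go to p2
p2 | z[_]_   read _ → write _, move ←, go to p2
p2 | [z]__   read z → write z, move →, go to p4
p4 | z[_]_   read _ → write x, move →, go to p2
p2 | zx[_]   read _ → write _, move ←, go to p2
p2 | z[x]_   read x → write y, move →, go to p0
p0 | zy[_]   read _ → write y, move ←, go to p1
p1 | z[y]y   read y → write _, move →, go to pH
pH | z_[y]
The non-blank tape span at halt is z_y.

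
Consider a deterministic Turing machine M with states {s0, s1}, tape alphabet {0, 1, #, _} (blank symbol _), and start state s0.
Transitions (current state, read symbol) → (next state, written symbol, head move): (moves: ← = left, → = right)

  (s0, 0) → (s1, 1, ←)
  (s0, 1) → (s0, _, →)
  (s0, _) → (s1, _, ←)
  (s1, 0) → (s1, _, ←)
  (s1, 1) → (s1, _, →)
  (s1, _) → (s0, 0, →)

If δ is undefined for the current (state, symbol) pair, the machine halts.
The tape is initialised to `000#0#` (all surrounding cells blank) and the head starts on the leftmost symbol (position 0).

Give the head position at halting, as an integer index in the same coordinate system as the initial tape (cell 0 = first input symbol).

3

s0 | _[0]00#0#   read 0 → write 1, move ←, go to s1
s1 | [_]100#0#   read _ → write 0, move →, go to s0
s0 | 0[1]00#0#   read 1 → write _, move →, go to s0
s0 | 0_[0]0#0#   read 0 → write 1, move ←, go to s1
s1 | 0[_]10#0#   read _ → write 0, move →, go to s0
s0 | 00[1]0#0#   read 1 → write _, move →, go to s0
s0 | 00_[0]#0#   read 0 → write 1, move ←, go to s1
s1 | 00[_]1#0#   read _ → write 0, move →, go to s0
s0 | 000[1]#0#   read 1 → write _, move →, go to s0
s0 | 000_[#]0#
At halt the head is at cell 3.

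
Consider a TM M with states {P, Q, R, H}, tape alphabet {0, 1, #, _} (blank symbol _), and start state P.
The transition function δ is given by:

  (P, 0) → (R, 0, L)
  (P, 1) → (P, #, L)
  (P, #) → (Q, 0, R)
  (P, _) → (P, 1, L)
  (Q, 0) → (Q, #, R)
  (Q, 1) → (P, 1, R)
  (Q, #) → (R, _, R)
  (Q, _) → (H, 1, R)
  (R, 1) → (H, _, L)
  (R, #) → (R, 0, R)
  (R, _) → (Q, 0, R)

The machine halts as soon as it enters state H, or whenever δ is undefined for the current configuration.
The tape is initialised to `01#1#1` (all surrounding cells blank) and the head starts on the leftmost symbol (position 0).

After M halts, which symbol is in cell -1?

state=P head=0 tape=_[0]1#1#1_   (P,0)→(R,0,L)
state=R head=-1 tape=[_]01#1#1_   (R,_)→(Q,0,R)
state=Q head=0 tape=0[0]1#1#1_   (Q,0)→(Q,#,R)
state=Q head=1 tape=0#[1]#1#1_   (Q,1)→(P,1,R)
state=P head=2 tape=0#1[#]1#1_   (P,#)→(Q,0,R)
state=Q head=3 tape=0#10[1]#1_   (Q,1)→(P,1,R)
state=P head=4 tape=0#101[#]1_   (P,#)→(Q,0,R)
state=Q head=5 tape=0#1010[1]_   (Q,1)→(P,1,R)
state=P head=6 tape=0#10101[_]   (P,_)→(P,1,L)
state=P head=5 tape=0#1010[1]1   (P,1)→(P,#,L)
state=P head=4 tape=0#101[0]#1   (P,0)→(R,0,L)
state=R head=3 tape=0#10[1]0#1   (R,1)→(H,_,L)
state=H head=2 tape=0#1[0]_0#1
Cell -1 holds 0 when M halts.

0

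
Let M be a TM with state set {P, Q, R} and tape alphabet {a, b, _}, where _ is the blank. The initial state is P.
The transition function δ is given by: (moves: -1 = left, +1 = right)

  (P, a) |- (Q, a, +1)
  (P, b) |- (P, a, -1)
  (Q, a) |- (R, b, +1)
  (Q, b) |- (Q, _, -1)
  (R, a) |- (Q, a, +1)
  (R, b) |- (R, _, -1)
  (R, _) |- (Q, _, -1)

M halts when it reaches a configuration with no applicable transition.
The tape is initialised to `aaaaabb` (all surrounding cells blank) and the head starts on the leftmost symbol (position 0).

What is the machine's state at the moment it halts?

P | _[a]aaaabb   read a → write a, move +1, go to Q
Q | _a[a]aaabb   read a → write b, move +1, go to R
R | _ab[a]aabb   read a → write a, move +1, go to Q
Q | _aba[a]abb   read a → write b, move +1, go to R
R | _abab[a]bb   read a → write a, move +1, go to Q
Q | _ababa[b]b   read b → write _, move -1, go to Q
Q | _abab[a]_b   read a → write b, move +1, go to R
R | _ababb[_]b   read _ → write _, move -1, go to Q
Q | _abab[b]_b   read b → write _, move -1, go to Q
Q | _aba[b]__b   read b → write _, move -1, go to Q
Q | _ab[a]___b   read a → write b, move +1, go to R
R | _abb[_]__b   read _ → write _, move -1, go to Q
Q | _ab[b]___b   read b → write _, move -1, go to Q
Q | _a[b]____b   read b → write _, move -1, go to Q
Q | _[a]_____b   read a → write b, move +1, go to R
R | _b[_]____b   read _ → write _, move -1, go to Q
Q | _[b]_____b   read b → write _, move -1, go to Q
Q | [_]______b
No transition is defined for (Q, _); M halts in state Q.

Q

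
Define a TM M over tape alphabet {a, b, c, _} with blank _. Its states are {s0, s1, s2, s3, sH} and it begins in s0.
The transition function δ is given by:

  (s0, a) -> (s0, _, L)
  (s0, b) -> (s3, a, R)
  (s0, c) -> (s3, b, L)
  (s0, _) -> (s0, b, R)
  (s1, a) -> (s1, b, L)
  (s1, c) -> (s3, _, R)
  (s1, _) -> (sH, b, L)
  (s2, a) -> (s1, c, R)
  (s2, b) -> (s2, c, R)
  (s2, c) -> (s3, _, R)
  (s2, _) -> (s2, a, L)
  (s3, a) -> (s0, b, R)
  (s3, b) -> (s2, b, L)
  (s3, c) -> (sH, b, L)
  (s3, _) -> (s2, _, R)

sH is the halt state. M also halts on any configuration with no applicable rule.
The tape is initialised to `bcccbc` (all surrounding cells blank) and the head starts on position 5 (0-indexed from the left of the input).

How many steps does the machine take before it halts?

s0 | bcccb[c]   read c → write b, move L, go to s3
s3 | bccc[b]b   read b → write b, move L, go to s2
s2 | bcc[c]bb   read c → write _, move R, go to s3
s3 | bcc_[b]b   read b → write b, move L, go to s2
s2 | bcc[_]bb   read _ → write a, move L, go to s2
s2 | bc[c]abb   read c → write _, move R, go to s3
s3 | bc_[a]bb   read a → write b, move R, go to s0
s0 | bc_b[b]b   read b → write a, move R, go to s3
s3 | bc_ba[b]   read b → write b, move L, go to s2
s2 | bc_b[a]b   read a → write c, move R, go to s1
s1 | bc_bc[b]
M halts after 10 transitions.

10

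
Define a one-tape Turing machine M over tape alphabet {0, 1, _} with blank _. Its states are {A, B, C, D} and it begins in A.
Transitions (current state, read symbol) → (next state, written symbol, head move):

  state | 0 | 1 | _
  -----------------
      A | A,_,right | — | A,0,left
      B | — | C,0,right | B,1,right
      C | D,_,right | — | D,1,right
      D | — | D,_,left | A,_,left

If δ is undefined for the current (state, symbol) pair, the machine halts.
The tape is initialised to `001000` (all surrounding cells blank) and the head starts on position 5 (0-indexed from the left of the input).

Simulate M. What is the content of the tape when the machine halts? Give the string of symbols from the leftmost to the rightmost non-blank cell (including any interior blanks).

A | 00100[0]___   read 0 → write _, move right, go to A
A | 00100_[_]__   read _ → write 0, move left, go to A
A | 00100[_]0__   read _ → write 0, move left, go to A
A | 0010[0]00__   read 0 → write _, move right, go to A
A | 0010_[0]0__   read 0 → write _, move right, go to A
A | 0010__[0]__   read 0 → write _, move right, go to A
A | 0010___[_]_   read _ → write 0, move left, go to A
A | 0010__[_]0_   read _ → write 0, move left, go to A
A | 0010_[_]00_   read _ → write 0, move left, go to A
A | 0010[_]000_   read _ → write 0, move left, go to A
A | 001[0]0000_   read 0 → write _, move right, go to A
A | 001_[0]000_   read 0 → write _, move right, go to A
A | 001__[0]00_   read 0 → write _, move right, go to A
A | 001___[0]0_   read 0 → write _, move right, go to A
A | 001____[0]_   read 0 → write _, move right, go to A
A | 001_____[_]   read _ → write 0, move left, go to A
A | 001____[_]0   read _ → write 0, move left, go to A
A | 001___[_]00   read _ → write 0, move left, go to A
A | 001__[_]000   read _ → write 0, move left, go to A
A | 001_[_]0000   read _ → write 0, move left, go to A
A | 001[_]00000   read _ → write 0, move left, go to A
A | 00[1]000000
The non-blank tape span at halt is 001000000.

001000000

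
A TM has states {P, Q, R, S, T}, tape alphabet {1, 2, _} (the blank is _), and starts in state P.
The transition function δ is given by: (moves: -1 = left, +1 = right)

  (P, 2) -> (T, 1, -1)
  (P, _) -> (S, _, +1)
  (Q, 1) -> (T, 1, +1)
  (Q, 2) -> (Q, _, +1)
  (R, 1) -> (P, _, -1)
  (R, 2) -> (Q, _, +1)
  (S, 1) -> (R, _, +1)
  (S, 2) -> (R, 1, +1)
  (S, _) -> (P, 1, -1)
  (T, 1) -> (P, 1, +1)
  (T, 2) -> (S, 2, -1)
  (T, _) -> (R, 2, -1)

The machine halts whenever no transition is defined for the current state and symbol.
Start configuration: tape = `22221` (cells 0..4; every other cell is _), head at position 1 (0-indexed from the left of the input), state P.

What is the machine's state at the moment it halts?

Q

state=P head=1 tape=__2[2]221__   (P,2)→(T,1,-1)
state=T head=0 tape=__[2]1221__   (T,2)→(S,2,-1)
state=S head=-1 tape=_[_]21221__   (S,_)→(P,1,-1)
state=P head=-2 tape=[_]121221__   (P,_)→(S,_,+1)
state=S head=-1 tape=_[1]21221__   (S,1)→(R,_,+1)
state=R head=0 tape=__[2]1221__   (R,2)→(Q,_,+1)
state=Q head=1 tape=___[1]221__   (Q,1)→(T,1,+1)
state=T head=2 tape=___1[2]21__   (T,2)→(S,2,-1)
state=S head=1 tape=___[1]221__   (S,1)→(R,_,+1)
state=R head=2 tape=____[2]21__   (R,2)→(Q,_,+1)
state=Q head=3 tape=_____[2]1__   (Q,2)→(Q,_,+1)
state=Q head=4 tape=______[1]__   (Q,1)→(T,1,+1)
state=T head=5 tape=______1[_]_   (T,_)→(R,2,-1)
state=R head=4 tape=______[1]2_   (R,1)→(P,_,-1)
state=P head=3 tape=_____[_]_2_   (P,_)→(S,_,+1)
state=S head=4 tape=______[_]2_   (S,_)→(P,1,-1)
state=P head=3 tape=_____[_]12_   (P,_)→(S,_,+1)
state=S head=4 tape=______[1]2_   (S,1)→(R,_,+1)
state=R head=5 tape=_______[2]_   (R,2)→(Q,_,+1)
state=Q head=6 tape=________[_]
No transition is defined for (Q, _); M halts in state Q.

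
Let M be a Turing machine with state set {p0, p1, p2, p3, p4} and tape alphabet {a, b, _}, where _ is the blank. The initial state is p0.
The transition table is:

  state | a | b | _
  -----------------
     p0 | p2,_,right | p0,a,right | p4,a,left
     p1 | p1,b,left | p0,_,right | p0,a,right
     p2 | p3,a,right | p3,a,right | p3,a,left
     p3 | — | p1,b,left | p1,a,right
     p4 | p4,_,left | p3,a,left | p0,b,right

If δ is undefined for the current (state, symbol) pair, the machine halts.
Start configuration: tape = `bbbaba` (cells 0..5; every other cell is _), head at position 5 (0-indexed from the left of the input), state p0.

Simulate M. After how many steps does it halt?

state=p0 head=5 tape=bbbab[a]__   (p0,a)→(p2,_,right)
state=p2 head=6 tape=bbbab_[_]_   (p2,_)→(p3,a,left)
state=p3 head=5 tape=bbbab[_]a_   (p3,_)→(p1,a,right)
state=p1 head=6 tape=bbbaba[a]_   (p1,a)→(p1,b,left)
state=p1 head=5 tape=bbbab[a]b_   (p1,a)→(p1,b,left)
state=p1 head=4 tape=bbba[b]bb_   (p1,b)→(p0,_,right)
state=p0 head=5 tape=bbba_[b]b_   (p0,b)→(p0,a,right)
state=p0 head=6 tape=bbba_a[b]_   (p0,b)→(p0,a,right)
state=p0 head=7 tape=bbba_aa[_]   (p0,_)→(p4,a,left)
state=p4 head=6 tape=bbba_a[a]a   (p4,a)→(p4,_,left)
state=p4 head=5 tape=bbba_[a]_a   (p4,a)→(p4,_,left)
state=p4 head=4 tape=bbba[_]__a   (p4,_)→(p0,b,right)
state=p0 head=5 tape=bbbab[_]_a   (p0,_)→(p4,a,left)
state=p4 head=4 tape=bbba[b]a_a   (p4,b)→(p3,a,left)
state=p3 head=3 tape=bbb[a]aa_a
M halts after 14 transitions.

14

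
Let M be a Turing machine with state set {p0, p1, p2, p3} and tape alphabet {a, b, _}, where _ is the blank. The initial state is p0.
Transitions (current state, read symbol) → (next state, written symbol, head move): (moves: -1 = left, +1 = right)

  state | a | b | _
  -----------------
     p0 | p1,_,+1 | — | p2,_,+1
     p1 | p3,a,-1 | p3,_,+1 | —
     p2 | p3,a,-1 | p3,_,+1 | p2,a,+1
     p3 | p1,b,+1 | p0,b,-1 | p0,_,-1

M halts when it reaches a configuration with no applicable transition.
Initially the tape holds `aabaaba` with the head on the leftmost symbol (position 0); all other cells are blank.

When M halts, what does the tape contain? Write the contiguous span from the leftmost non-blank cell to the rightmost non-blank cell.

b__b_b

state=p0 head=0 tape=_[a]abaaba_   (p0,a)→(p1,_,+1)
state=p1 head=1 tape=__[a]baaba_   (p1,a)→(p3,a,-1)
state=p3 head=0 tape=_[_]abaaba_   (p3,_)→(p0,_,-1)
state=p0 head=-1 tape=[_]_abaaba_   (p0,_)→(p2,_,+1)
state=p2 head=0 tape=_[_]abaaba_   (p2,_)→(p2,a,+1)
state=p2 head=1 tape=_a[a]baaba_   (p2,a)→(p3,a,-1)
state=p3 head=0 tape=_[a]abaaba_   (p3,a)→(p1,b,+1)
state=p1 head=1 tape=_b[a]baaba_   (p1,a)→(p3,a,-1)
state=p3 head=0 tape=_[b]abaaba_   (p3,b)→(p0,b,-1)
state=p0 head=-1 tape=[_]babaaba_   (p0,_)→(p2,_,+1)
state=p2 head=0 tape=_[b]abaaba_   (p2,b)→(p3,_,+1)
state=p3 head=1 tape=__[a]baaba_   (p3,a)→(p1,b,+1)
state=p1 head=2 tape=__b[b]aaba_   (p1,b)→(p3,_,+1)
state=p3 head=3 tape=__b_[a]aba_   (p3,a)→(p1,b,+1)
state=p1 head=4 tape=__b_b[a]ba_   (p1,a)→(p3,a,-1)
state=p3 head=3 tape=__b_[b]aba_   (p3,b)→(p0,b,-1)
state=p0 head=2 tape=__b[_]baba_   (p0,_)→(p2,_,+1)
state=p2 head=3 tape=__b_[b]aba_   (p2,b)→(p3,_,+1)
state=p3 head=4 tape=__b__[a]ba_   (p3,a)→(p1,b,+1)
state=p1 head=5 tape=__b__b[b]a_   (p1,b)→(p3,_,+1)
state=p3 head=6 tape=__b__b_[a]_   (p3,a)→(p1,b,+1)
state=p1 head=7 tape=__b__b_b[_]
The non-blank tape span at halt is b__b_b.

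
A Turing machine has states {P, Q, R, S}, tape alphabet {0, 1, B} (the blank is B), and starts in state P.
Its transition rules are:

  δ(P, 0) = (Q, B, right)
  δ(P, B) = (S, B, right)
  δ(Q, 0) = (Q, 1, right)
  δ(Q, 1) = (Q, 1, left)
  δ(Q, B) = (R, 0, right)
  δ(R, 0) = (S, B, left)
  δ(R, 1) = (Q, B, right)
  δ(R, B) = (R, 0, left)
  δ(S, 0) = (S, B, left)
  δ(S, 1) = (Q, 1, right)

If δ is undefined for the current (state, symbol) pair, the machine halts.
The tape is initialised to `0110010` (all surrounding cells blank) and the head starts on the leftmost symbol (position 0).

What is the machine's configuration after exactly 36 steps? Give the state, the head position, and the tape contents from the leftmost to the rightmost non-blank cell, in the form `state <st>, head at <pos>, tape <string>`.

P | [0]110010BB   read 0 → write B, move right, go to Q
Q | B[1]10010BB   read 1 → write 1, move left, go to Q
Q | [B]110010BB   read B → write 0, move right, go to R
R | 0[1]10010BB   read 1 → write B, move right, go to Q
Q | 0B[1]0010BB   read 1 → write 1, move left, go to Q
Q | 0[B]10010BB   read B → write 0, move right, go to R
R | 00[1]0010BB   read 1 → write B, move right, go to Q
Q | 00B[0]010BB   read 0 → write 1, move right, go to Q
Q | 00B1[0]10BB   read 0 → write 1, move right, go to Q
Q | 00B11[1]0BB   read 1 → write 1, move left, go to Q
Q | 00B1[1]10BB   read 1 → write 1, move left, go to Q
Q | 00B[1]110BB   read 1 → write 1, move left, go to Q
Q | 00[B]1110BB   read B → write 0, move right, go to R
R | 000[1]110BB   read 1 → write B, move right, go to Q
Q | 000B[1]10BB   read 1 → write 1, move left, go to Q
Q | 000[B]110BB   read B → write 0, move right, go to R
R | 0000[1]10BB   read 1 → write B, move right, go to Q
Q | 0000B[1]0BB   read 1 → write 1, move left, go to Q
Q | 0000[B]10BB   read B → write 0, move right, go to R
R | 00000[1]0BB   read 1 → write B, move right, go to Q
Q | 00000B[0]BB   read 0 → write 1, move right, go to Q
Q | 00000B1[B]B   read B → write 0, move right, go to R
R | 00000B10[B]   read B → write 0, move left, go to R
R | 00000B1[0]0   read 0 → write B, move left, go to S
S | 00000B[1]B0   read 1 → write 1, move right, go to Q
Q | 00000B1[B]0   read B → write 0, move right, go to R
R | 00000B10[0]   read 0 → write B, move left, go to S
S | 00000B1[0]B   read 0 → write B, move left, go to S
S | 00000B[1]BB   read 1 → write 1, move right, go to Q
Q | 00000B1[B]B   read B → write 0, move right, go to R
R | 00000B10[B]   read B → write 0, move left, go to R
R | 00000B1[0]0   read 0 → write B, move left, go to S
S | 00000B[1]B0   read 1 → write 1, move right, go to Q
Q | 00000B1[B]0   read B → write 0, move right, go to R
R | 00000B10[0]   read 0 → write B, move left, go to S
S | 00000B1[0]B   read 0 → write B, move left, go to S
S | 00000B[1]BB
After 36 steps: state S, head at 6, tape 00000B1.

state S, head at 6, tape 00000B1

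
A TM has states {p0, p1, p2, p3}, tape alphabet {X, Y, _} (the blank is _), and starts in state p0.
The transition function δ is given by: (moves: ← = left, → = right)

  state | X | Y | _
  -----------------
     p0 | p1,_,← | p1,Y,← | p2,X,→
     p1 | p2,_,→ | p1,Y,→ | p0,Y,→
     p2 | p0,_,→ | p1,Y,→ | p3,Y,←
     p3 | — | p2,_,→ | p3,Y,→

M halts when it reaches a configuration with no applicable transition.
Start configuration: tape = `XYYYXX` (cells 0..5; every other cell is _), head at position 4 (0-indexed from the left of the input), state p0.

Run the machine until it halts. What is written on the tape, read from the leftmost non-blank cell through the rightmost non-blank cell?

p0 | XYYY[X]X__   read X → write _, move ←, go to p1
p1 | XYY[Y]_X__   read Y → write Y, move →, go to p1
p1 | XYYY[_]X__   read _ → write Y, move →, go to p0
p0 | XYYYY[X]__   read X → write _, move ←, go to p1
p1 | XYYY[Y]___   read Y → write Y, move →, go to p1
p1 | XYYYY[_]__   read _ → write Y, move →, go to p0
p0 | XYYYYY[_]_   read _ → write X, move →, go to p2
p2 | XYYYYYX[_]   read _ → write Y, move ←, go to p3
p3 | XYYYYY[X]Y
The non-blank tape span at halt is XYYYYYXY.

XYYYYYXY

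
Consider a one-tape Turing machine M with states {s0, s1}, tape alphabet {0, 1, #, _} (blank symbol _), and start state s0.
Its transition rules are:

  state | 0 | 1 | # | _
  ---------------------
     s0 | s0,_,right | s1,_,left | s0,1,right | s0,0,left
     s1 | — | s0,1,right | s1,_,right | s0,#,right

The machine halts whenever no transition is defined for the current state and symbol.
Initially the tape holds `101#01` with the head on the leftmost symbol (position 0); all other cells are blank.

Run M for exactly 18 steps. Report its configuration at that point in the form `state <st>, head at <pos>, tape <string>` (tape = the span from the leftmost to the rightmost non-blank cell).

s0 | _[1]01#01_   read 1 → write _, move left, go to s1
s1 | [_]_01#01_   read _ → write #, move right, go to s0
s0 | #[_]01#01_   read _ → write 0, move left, go to s0
s0 | [#]001#01_   read # → write 1, move right, go to s0
s0 | 1[0]01#01_   read 0 → write _, move right, go to s0
s0 | 1_[0]1#01_   read 0 → write _, move right, go to s0
s0 | 1__[1]#01_   read 1 → write _, move left, go to s1
s1 | 1_[_]_#01_   read _ → write #, move right, go to s0
s0 | 1_#[_]#01_   read _ → write 0, move left, go to s0
s0 | 1_[#]0#01_   read # → write 1, move right, go to s0
s0 | 1_1[0]#01_   read 0 → write _, move right, go to s0
s0 | 1_1_[#]01_   read # → write 1, move right, go to s0
s0 | 1_1_1[0]1_   read 0 → write _, move right, go to s0
s0 | 1_1_1_[1]_   read 1 → write _, move left, go to s1
s1 | 1_1_1[_]__   read _ → write #, move right, go to s0
s0 | 1_1_1#[_]_   read _ → write 0, move left, go to s0
s0 | 1_1_1[#]0_   read # → write 1, move right, go to s0
s0 | 1_1_11[0]_   read 0 → write _, move right, go to s0
s0 | 1_1_11_[_]
After 18 steps: state s0, head at 6, tape 1_1_11.

state s0, head at 6, tape 1_1_11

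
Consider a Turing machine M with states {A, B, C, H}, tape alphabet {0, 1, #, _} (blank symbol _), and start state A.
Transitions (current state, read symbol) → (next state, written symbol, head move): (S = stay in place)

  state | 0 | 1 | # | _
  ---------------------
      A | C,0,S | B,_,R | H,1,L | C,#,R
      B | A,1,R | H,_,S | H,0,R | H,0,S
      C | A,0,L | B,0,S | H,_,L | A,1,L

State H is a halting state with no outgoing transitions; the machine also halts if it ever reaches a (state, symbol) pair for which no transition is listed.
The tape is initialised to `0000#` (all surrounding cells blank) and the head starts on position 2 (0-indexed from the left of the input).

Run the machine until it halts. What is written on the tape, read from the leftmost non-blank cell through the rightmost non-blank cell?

10000#

state=A head=2 tape=__00[0]0#   (A,0)→(C,0,S)
state=C head=2 tape=__00[0]0#   (C,0)→(A,0,L)
state=A head=1 tape=__0[0]00#   (A,0)→(C,0,S)
state=C head=1 tape=__0[0]00#   (C,0)→(A,0,L)
state=A head=0 tape=__[0]000#   (A,0)→(C,0,S)
state=C head=0 tape=__[0]000#   (C,0)→(A,0,L)
state=A head=-1 tape=_[_]0000#   (A,_)→(C,#,R)
state=C head=0 tape=_#[0]000#   (C,0)→(A,0,L)
state=A head=-1 tape=_[#]0000#   (A,#)→(H,1,L)
state=H head=-2 tape=[_]10000#
The non-blank tape span at halt is 10000#.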